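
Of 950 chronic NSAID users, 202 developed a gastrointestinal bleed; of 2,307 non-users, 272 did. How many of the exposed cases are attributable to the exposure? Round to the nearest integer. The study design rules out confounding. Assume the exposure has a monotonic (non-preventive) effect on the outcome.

p₁ = P(outcome | exposed) = 202/950 = 0.21263
p₀ = P(outcome | unexposed) = 272/2307 = 0.1179
PN = (p₁ − p₀)/p₁ = (0.21263 − 0.1179) / 0.21263 ≈ 0.44551.
Attributable cases ≈ PN × (exposed cases) = 0.44551 × 202 ≈ 89.99.

about 90 cases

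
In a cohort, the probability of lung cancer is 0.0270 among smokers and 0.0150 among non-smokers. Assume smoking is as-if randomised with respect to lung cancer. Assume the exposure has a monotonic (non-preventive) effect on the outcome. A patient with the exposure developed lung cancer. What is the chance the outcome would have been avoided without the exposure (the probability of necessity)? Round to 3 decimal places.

PN ≈ 0.444

Let p₁ = 0.027, p₀ = 0.015.
Under exogeneity and monotonicity, PN = (p₁ − p₀) / p₁.
PN = (0.027 − 0.015) / 0.027 = 0.012 / 0.027 ≈ 0.4444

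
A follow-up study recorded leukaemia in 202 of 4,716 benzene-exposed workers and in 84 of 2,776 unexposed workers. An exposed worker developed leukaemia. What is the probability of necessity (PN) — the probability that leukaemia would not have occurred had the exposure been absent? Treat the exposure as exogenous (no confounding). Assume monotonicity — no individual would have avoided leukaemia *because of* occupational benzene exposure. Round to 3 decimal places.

PN ≈ 0.294

p₁ = P(outcome | exposed) = 202/4716 = 0.042833
p₀ = P(outcome | unexposed) = 84/2776 = 0.030259
Under exogeneity and monotonicity, PN = (p₁ − p₀) / p₁.
PN = (0.042833 − 0.030259) / 0.042833 = 0.012574 / 0.042833 ≈ 0.2935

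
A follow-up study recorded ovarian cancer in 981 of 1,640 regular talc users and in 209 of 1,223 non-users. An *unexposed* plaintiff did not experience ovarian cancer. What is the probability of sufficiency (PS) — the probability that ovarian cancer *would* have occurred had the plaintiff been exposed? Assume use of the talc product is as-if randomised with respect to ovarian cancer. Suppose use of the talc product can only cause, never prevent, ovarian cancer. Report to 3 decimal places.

p₁ = P(outcome | exposed) = 981/1640 = 0.59817
p₀ = P(outcome | unexposed) = 209/1223 = 0.17089
Under exogeneity and monotonicity, PS = (p₁ − p₀) / (1 − p₀).
PS = (0.59817 − 0.17089) / (1 − 0.17089) = 0.42728 / 0.82911 ≈ 0.5153

PS ≈ 0.515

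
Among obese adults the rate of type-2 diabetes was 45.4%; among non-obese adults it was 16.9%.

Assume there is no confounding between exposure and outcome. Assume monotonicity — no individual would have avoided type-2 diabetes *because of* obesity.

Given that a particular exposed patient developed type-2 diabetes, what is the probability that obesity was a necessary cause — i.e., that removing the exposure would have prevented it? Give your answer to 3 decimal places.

PN ≈ 0.628

p₁ = 0.454, p₀ = 0.169.
Under exogeneity and monotonicity, PN = (p₁ − p₀) / p₁.
PN = (0.454 − 0.169) / 0.454 = 0.285 / 0.454 ≈ 0.6278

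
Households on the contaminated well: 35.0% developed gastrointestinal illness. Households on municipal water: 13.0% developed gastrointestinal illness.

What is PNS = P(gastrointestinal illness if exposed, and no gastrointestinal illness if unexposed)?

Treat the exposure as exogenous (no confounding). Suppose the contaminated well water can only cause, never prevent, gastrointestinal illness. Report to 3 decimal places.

p₁ = 0.35, p₀ = 0.13.
Under exogeneity and monotonicity, PNS = p₁ − p₀.
PNS = 0.35 − 0.13 = 0.22

PNS ≈ 0.220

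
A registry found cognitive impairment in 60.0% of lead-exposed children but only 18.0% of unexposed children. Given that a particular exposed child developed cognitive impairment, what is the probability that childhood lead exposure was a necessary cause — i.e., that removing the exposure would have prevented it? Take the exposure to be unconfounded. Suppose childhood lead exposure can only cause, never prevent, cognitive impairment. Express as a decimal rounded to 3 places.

PN ≈ 0.700

p₁ = 0.6, p₀ = 0.18.
Under exogeneity and monotonicity, PN = (p₁ − p₀) / p₁.
PN = (0.6 − 0.18) / 0.6 = 0.42 / 0.6 ≈ 0.7000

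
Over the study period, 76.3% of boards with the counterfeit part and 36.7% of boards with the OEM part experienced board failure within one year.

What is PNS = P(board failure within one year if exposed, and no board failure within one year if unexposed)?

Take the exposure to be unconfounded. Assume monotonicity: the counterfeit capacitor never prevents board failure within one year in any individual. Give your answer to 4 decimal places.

p₁ = 0.763, p₀ = 0.367.
Under exogeneity and monotonicity, PNS = p₁ − p₀.
PNS = 0.763 − 0.367 = 0.396

PNS ≈ 0.3960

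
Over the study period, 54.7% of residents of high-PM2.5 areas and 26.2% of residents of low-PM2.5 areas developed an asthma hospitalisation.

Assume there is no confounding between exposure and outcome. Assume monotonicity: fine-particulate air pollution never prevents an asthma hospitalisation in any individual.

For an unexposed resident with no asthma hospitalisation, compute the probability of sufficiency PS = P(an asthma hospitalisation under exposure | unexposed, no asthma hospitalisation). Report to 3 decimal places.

p₁ = 0.547, p₀ = 0.262.
Under exogeneity and monotonicity, PS = (p₁ − p₀) / (1 − p₀).
PS = (0.547 − 0.262) / (1 − 0.262) = 0.285 / 0.738 ≈ 0.3862

PS ≈ 0.386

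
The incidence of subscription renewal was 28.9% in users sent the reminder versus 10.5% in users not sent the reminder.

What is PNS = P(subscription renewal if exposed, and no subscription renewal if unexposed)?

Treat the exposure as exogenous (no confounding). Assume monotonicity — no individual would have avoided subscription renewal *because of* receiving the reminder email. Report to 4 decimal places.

p₁ = 0.289, p₀ = 0.105.
Under exogeneity and monotonicity, PNS = p₁ − p₀.
PNS = 0.289 − 0.105 = 0.184

PNS ≈ 0.1840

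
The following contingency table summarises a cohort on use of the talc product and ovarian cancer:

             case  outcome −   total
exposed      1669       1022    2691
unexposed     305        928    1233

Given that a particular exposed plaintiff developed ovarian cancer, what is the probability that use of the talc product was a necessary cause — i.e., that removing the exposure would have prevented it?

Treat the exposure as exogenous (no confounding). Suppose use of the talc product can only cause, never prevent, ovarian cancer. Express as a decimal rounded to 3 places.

p₁ = P(outcome | exposed) = 1669/2691 = 0.62022
p₀ = P(outcome | unexposed) = 305/1233 = 0.24736
Under exogeneity and monotonicity, PN = (p₁ − p₀)/p₁.
PN = (0.62022 − 0.24736) / 0.62022 ≈ 0.6012

PN ≈ 0.601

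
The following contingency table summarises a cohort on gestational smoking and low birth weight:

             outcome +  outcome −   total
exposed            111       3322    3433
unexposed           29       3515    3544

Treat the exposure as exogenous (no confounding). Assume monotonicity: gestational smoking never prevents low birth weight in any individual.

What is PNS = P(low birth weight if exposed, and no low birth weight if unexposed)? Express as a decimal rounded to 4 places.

p₁ = P(outcome | exposed) = 111/3433 = 0.032333
p₀ = P(outcome | unexposed) = 29/3544 = 0.0081828
Under exogeneity and monotonicity, PNS = p₁ − p₀.
PNS = 0.032333 − 0.0081828 = 0.02415

PNS ≈ 0.0242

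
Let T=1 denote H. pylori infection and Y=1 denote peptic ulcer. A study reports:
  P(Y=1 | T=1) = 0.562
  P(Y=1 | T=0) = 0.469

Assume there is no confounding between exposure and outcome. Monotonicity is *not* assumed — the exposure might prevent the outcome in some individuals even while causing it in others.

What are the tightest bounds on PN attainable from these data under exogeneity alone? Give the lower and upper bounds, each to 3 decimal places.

0.165 ≤ PN ≤ 0.945

Let p₁ = 0.562, p₀ = 0.469.
Under exogeneity alone the bounds on PN are max{0,(p₁−p₀)/p₁} ≤ PN ≤ min{1,(1−p₀)/p₁}.
  lower = (p₁ − p₀)/p₁ = 0.093 / 0.562 ≈ 0.1655
  upper = min{1, (1 − p₀)/p₁} = 0.531 / 0.562 ≈ 0.9448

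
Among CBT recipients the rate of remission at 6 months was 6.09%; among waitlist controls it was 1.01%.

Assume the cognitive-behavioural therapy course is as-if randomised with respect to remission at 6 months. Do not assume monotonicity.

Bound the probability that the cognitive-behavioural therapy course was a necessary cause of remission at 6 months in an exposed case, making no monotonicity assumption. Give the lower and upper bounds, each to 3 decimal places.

p₁ = 0.0609, p₀ = 0.0101.
Under exogeneity alone the bounds on PN are max{0,(p₁−p₀)/p₁} ≤ PN ≤ min{1,(1−p₀)/p₁}.
  lower = (p₁ − p₀)/p₁ = 0.0508 / 0.0609 ≈ 0.8342
  upper = min{1, (1 − p₀)/p₁} = 0.9899 / 0.0609 ≈ 16.2545 → capped at 1

0.834 ≤ PN ≤ 1.000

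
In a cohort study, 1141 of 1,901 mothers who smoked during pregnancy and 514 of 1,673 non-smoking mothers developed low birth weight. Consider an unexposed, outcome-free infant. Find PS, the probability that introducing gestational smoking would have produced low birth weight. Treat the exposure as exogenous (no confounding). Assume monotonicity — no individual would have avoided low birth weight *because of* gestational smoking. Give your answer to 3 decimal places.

PS ≈ 0.423

p₁ = P(outcome | exposed) = 1141/1901 = 0.60021
p₀ = P(outcome | unexposed) = 514/1673 = 0.30723
Under exogeneity and monotonicity, PS = (p₁ − p₀) / (1 − p₀).
PS = (0.60021 − 0.30723) / (1 − 0.30723) = 0.29298 / 0.69277 ≈ 0.4229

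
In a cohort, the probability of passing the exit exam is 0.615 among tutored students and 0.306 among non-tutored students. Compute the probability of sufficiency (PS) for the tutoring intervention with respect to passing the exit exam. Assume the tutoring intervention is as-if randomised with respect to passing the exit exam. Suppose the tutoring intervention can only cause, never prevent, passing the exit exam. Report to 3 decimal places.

PS ≈ 0.445

Let p₁ = 0.615, p₀ = 0.306.
Under exogeneity and monotonicity, PS = (p₁ − p₀) / (1 − p₀).
PS = (0.615 − 0.306) / (1 − 0.306) = 0.309 / 0.694 ≈ 0.4452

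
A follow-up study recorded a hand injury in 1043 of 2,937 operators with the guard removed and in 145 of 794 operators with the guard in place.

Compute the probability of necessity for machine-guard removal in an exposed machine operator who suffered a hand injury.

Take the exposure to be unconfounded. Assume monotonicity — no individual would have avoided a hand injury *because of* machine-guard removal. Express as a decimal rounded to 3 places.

p₁ = P(outcome | exposed) = 1043/2937 = 0.35512
p₀ = P(outcome | unexposed) = 145/794 = 0.18262
Under exogeneity and monotonicity, PN = (p₁ − p₀) / p₁.
PN = (0.35512 − 0.18262) / 0.35512 = 0.1725 / 0.35512 ≈ 0.4858

PN ≈ 0.486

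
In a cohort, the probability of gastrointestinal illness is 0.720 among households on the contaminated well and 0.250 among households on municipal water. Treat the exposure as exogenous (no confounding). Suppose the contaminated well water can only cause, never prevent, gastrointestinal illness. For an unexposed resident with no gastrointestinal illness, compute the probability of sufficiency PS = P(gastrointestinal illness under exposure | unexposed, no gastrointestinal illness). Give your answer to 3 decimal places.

PS ≈ 0.627

Let p₁ = 0.72, p₀ = 0.25.
Under exogeneity and monotonicity, PS = (p₁ − p₀) / (1 − p₀).
PS = (0.72 − 0.25) / (1 − 0.25) = 0.47 / 0.75 ≈ 0.6267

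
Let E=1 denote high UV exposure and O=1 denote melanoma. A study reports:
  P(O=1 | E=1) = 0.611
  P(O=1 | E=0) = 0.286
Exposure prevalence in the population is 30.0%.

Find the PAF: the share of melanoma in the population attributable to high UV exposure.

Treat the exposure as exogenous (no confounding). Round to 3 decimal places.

PAF ≈ 0.254

Let p₁ = 0.611, p₀ = 0.286.
Overall risk P(Y=1) = π·p₁ + (1−π)·p₀ = 0.3×0.611 + 0.7×0.286 = 0.3835.
Under exogeneity, PAF = [P(Y=1) − p₀] / P(Y=1).
PAF = (0.3835 − 0.286) / 0.3835 ≈ 0.2542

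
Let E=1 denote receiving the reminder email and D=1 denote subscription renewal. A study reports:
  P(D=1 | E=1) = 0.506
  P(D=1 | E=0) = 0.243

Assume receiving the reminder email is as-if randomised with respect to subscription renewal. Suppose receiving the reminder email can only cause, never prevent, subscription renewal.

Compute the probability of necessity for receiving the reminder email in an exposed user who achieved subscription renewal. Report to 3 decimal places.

Let p₁ = 0.506, p₀ = 0.243.
Under exogeneity and monotonicity, PN = (p₁ − p₀) / p₁.
PN = (0.506 − 0.243) / 0.506 = 0.263 / 0.506 ≈ 0.5198

PN ≈ 0.520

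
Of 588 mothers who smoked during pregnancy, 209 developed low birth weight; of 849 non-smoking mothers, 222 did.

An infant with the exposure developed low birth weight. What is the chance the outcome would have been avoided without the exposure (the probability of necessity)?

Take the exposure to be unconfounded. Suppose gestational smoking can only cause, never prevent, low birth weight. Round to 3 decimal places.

p₁ = P(outcome | exposed) = 209/588 = 0.35544
p₀ = P(outcome | unexposed) = 222/849 = 0.26148
Under exogeneity and monotonicity, PN = (p₁ − p₀) / p₁.
PN = (0.35544 − 0.26148) / 0.35544 = 0.093958 / 0.35544 ≈ 0.2643

PN ≈ 0.264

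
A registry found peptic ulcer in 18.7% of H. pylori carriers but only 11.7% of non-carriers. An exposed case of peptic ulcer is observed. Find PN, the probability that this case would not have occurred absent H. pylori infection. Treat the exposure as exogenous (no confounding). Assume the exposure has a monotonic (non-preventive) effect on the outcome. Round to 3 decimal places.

PN ≈ 0.374

p₁ = 0.187, p₀ = 0.117.
Under exogeneity and monotonicity, PN = (p₁ − p₀) / p₁.
PN = (0.187 − 0.117) / 0.187 = 0.07 / 0.187 ≈ 0.3743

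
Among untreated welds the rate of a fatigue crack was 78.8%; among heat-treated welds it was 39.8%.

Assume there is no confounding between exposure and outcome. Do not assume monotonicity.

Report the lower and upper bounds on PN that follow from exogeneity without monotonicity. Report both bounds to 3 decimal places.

0.495 ≤ PN ≤ 0.764

p₁ = 0.788, p₀ = 0.398.
Under exogeneity alone the bounds on PN are max{0,(p₁−p₀)/p₁} ≤ PN ≤ min{1,(1−p₀)/p₁}.
  lower = (p₁ − p₀)/p₁ = 0.39 / 0.788 ≈ 0.4949
  upper = min{1, (1 − p₀)/p₁} = 0.602 / 0.788 ≈ 0.7640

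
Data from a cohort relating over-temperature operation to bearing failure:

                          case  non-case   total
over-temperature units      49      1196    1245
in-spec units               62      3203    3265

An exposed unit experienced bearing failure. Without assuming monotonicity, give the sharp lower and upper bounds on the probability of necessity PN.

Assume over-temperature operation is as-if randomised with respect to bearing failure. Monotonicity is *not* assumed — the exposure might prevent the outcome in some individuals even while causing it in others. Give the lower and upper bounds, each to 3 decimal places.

p₁ = P(outcome | exposed) = 49/1245 = 0.039357
p₀ = P(outcome | unexposed) = 62/3265 = 0.018989
Under exogeneity alone the bounds on PN are max{0,(p₁−p₀)/p₁} ≤ PN ≤ min{1,(1−p₀)/p₁}.
  lower = (p₁ − p₀)/p₁ = 0.020368 / 0.039357 ≈ 0.5175
  upper = min{1, (1 − p₀)/p₁} = 0.98101 / 0.039357 ≈ 24.9257 → capped at 1

0.518 ≤ PN ≤ 1.000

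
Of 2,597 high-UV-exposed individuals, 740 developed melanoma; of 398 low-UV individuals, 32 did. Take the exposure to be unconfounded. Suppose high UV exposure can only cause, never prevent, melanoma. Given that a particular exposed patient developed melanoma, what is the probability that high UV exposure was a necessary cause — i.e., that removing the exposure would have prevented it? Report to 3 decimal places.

PN ≈ 0.718

p₁ = P(outcome | exposed) = 740/2597 = 0.28494
p₀ = P(outcome | unexposed) = 32/398 = 0.080402
Under exogeneity and monotonicity, PN = (p₁ − p₀) / p₁.
PN = (0.28494 − 0.080402) / 0.28494 = 0.20454 / 0.28494 ≈ 0.7178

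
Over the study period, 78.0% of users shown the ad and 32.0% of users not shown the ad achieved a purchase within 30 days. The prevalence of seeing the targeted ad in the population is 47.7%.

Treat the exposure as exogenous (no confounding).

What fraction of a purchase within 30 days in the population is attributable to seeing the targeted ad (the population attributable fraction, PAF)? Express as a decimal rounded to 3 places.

PAF ≈ 0.407

p₁ = 0.78, p₀ = 0.32.
Overall risk P(Y=1) = π·p₁ + (1−π)·p₀ = 0.477×0.78 + 0.523×0.32 = 0.53942.
Under exogeneity, PAF = [P(Y=1) − p₀] / P(Y=1).
PAF = (0.53942 − 0.32) / 0.53942 ≈ 0.4068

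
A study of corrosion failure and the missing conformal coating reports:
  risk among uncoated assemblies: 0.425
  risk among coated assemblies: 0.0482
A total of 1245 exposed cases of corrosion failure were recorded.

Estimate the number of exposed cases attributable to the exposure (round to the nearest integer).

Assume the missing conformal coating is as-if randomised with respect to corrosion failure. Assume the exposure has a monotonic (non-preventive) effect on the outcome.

Let p₁ = 0.425, p₀ = 0.0482.
PN = (p₁ − p₀)/p₁ = (0.425 − 0.0482) / 0.425 ≈ 0.88659.
Attributable cases ≈ PN × (exposed cases) = 0.88659 × 1245 ≈ 1103.80.

about 1104 cases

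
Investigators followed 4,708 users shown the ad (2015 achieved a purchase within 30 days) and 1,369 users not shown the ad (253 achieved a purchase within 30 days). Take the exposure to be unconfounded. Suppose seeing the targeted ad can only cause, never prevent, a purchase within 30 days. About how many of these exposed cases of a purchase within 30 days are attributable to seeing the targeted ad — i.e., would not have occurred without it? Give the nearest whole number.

about 1145 cases

p₁ = P(outcome | exposed) = 2015/4708 = 0.42799
p₀ = P(outcome | unexposed) = 253/1369 = 0.18481
PN = (p₁ − p₀)/p₁ = (0.42799 − 0.18481) / 0.42799 ≈ 0.56820.
Attributable cases ≈ PN × (exposed cases) = 0.56820 × 2015 ≈ 1144.93.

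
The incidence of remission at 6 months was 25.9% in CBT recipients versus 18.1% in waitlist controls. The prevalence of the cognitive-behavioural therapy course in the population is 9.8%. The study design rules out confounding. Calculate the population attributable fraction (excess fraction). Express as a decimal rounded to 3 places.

PAF ≈ 0.041

p₁ = 0.259, p₀ = 0.181.
Overall risk P(Y=1) = π·p₁ + (1−π)·p₀ = 0.098×0.259 + 0.902×0.181 = 0.18864.
Under exogeneity, PAF = [P(Y=1) − p₀] / P(Y=1).
PAF = (0.18864 − 0.181) / 0.18864 ≈ 0.0405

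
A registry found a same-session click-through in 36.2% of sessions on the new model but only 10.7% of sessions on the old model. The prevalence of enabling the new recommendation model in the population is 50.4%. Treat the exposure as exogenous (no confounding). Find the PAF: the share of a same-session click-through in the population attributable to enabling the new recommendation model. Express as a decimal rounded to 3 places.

p₁ = 0.362, p₀ = 0.107.
Overall risk P(Y=1) = π·p₁ + (1−π)·p₀ = 0.504×0.362 + 0.496×0.107 = 0.23552.
Under exogeneity, PAF = [P(Y=1) − p₀] / P(Y=1).
PAF = (0.23552 − 0.107) / 0.23552 ≈ 0.5457

PAF ≈ 0.546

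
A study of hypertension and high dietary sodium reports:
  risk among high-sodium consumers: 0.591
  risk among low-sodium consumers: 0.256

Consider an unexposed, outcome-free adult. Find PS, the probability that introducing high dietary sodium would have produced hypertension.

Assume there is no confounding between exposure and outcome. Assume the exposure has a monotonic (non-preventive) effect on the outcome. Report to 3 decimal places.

Let p₁ = 0.591, p₀ = 0.256.
Under exogeneity and monotonicity, PS = (p₁ − p₀) / (1 − p₀).
PS = (0.591 − 0.256) / (1 − 0.256) = 0.335 / 0.744 ≈ 0.4503

PS ≈ 0.450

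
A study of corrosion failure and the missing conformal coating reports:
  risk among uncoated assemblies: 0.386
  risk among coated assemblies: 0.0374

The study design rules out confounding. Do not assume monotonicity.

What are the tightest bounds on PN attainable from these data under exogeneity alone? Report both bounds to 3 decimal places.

0.903 ≤ PN ≤ 1.000

Let p₁ = 0.386, p₀ = 0.0374.
Under exogeneity alone the bounds on PN are max{0,(p₁−p₀)/p₁} ≤ PN ≤ min{1,(1−p₀)/p₁}.
  lower = (p₁ − p₀)/p₁ = 0.3486 / 0.386 ≈ 0.9031
  upper = min{1, (1 − p₀)/p₁} = 0.9626 / 0.386 ≈ 2.4938 → capped at 1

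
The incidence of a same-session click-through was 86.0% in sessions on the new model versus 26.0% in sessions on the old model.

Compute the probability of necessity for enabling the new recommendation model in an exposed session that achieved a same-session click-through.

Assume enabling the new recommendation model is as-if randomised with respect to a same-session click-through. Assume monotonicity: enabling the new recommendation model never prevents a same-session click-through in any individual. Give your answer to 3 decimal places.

PN ≈ 0.698

p₁ = 0.86, p₀ = 0.26.
Under exogeneity and monotonicity, PN = (p₁ − p₀) / p₁.
PN = (0.86 − 0.26) / 0.86 = 0.6 / 0.86 ≈ 0.6977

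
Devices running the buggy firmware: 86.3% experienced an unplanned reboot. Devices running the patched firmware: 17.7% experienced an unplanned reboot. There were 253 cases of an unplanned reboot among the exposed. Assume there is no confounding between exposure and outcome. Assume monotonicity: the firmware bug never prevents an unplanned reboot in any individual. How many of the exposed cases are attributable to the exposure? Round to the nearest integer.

p₁ = 0.863, p₀ = 0.177.
PN = (p₁ − p₀)/p₁ = (0.863 − 0.177) / 0.863 ≈ 0.79490.
Attributable cases ≈ PN × (exposed cases) = 0.79490 × 253 ≈ 201.11.

about 201 cases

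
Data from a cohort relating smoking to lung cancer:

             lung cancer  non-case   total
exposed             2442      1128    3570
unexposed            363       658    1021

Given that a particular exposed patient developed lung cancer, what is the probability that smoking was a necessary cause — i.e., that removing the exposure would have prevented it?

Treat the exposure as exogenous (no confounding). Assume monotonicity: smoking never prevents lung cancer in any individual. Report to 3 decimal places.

PN ≈ 0.480

p₁ = P(outcome | exposed) = 2442/3570 = 0.68403
p₀ = P(outcome | unexposed) = 363/1021 = 0.35553
Under exogeneity and monotonicity, PN = (p₁ − p₀) / p₁.
PN = (0.68403 − 0.35553) / 0.68403 = 0.3285 / 0.68403 ≈ 0.4802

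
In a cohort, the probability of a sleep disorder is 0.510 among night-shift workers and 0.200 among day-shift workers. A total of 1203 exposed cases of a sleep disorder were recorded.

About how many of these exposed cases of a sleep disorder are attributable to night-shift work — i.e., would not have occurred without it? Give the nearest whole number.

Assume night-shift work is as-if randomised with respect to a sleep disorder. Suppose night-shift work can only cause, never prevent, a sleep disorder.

about 731 cases

Let p₁ = 0.51, p₀ = 0.2.
PN = (p₁ − p₀)/p₁ = (0.51 − 0.2) / 0.51 ≈ 0.60784.
Attributable cases ≈ PN × (exposed cases) = 0.60784 × 1203 ≈ 731.24.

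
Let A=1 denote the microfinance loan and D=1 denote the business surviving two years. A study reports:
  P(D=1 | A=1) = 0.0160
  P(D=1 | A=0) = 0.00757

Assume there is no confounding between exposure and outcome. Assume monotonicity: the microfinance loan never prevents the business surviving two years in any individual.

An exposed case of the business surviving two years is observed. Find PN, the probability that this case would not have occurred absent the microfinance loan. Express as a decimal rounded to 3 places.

PN ≈ 0.527

Let p₁ = 0.016, p₀ = 0.00757.
Under exogeneity and monotonicity, PN = (p₁ − p₀) / p₁.
PN = (0.016 − 0.00757) / 0.016 = 0.00843 / 0.016 ≈ 0.5269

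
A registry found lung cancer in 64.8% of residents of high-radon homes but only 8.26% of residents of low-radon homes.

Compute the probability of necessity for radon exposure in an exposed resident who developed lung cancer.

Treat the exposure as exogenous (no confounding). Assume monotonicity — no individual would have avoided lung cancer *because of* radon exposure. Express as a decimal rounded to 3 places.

PN ≈ 0.873

p₁ = 0.648, p₀ = 0.0826.
Under exogeneity and monotonicity, PN = (p₁ − p₀) / p₁.
PN = (0.648 − 0.0826) / 0.648 = 0.5654 / 0.648 ≈ 0.8725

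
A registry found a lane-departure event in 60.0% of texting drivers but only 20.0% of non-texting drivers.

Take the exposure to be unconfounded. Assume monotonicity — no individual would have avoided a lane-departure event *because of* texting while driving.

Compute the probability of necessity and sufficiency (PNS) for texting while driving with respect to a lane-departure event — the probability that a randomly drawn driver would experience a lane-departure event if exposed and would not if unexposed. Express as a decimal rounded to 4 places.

p₁ = 0.6, p₀ = 0.2.
Under exogeneity and monotonicity, PNS = p₁ − p₀.
PNS = 0.6 − 0.2 = 0.4

PNS ≈ 0.4000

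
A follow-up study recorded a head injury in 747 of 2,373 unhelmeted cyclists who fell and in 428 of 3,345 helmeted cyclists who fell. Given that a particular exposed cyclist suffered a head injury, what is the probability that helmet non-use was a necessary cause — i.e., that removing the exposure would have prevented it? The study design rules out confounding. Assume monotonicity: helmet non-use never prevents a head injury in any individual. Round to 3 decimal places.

PN ≈ 0.594

p₁ = P(outcome | exposed) = 747/2373 = 0.31479
p₀ = P(outcome | unexposed) = 428/3345 = 0.12795
Under exogeneity and monotonicity, PN = (p₁ − p₀) / p₁.
PN = (0.31479 − 0.12795) / 0.31479 = 0.18684 / 0.31479 ≈ 0.5935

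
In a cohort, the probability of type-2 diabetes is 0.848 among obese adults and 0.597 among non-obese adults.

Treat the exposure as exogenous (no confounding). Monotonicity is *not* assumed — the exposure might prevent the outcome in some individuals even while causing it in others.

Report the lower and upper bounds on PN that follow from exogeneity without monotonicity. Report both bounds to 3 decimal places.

0.296 ≤ PN ≤ 0.475

Let p₁ = 0.848, p₀ = 0.597.
Under exogeneity alone the bounds on PN are max{0,(p₁−p₀)/p₁} ≤ PN ≤ min{1,(1−p₀)/p₁}.
  lower = (p₁ − p₀)/p₁ = 0.251 / 0.848 ≈ 0.2960
  upper = min{1, (1 − p₀)/p₁} = 0.403 / 0.848 ≈ 0.4752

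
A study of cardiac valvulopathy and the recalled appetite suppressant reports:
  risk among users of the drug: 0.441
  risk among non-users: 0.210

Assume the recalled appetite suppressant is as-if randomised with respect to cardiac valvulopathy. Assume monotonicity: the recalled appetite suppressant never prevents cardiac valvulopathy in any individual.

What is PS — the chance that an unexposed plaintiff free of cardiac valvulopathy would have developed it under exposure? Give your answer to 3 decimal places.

PS ≈ 0.292

Let p₁ = 0.441, p₀ = 0.21.
Under exogeneity and monotonicity, PS = (p₁ − p₀) / (1 − p₀).
PS = (0.441 − 0.21) / (1 − 0.21) = 0.231 / 0.79 ≈ 0.2924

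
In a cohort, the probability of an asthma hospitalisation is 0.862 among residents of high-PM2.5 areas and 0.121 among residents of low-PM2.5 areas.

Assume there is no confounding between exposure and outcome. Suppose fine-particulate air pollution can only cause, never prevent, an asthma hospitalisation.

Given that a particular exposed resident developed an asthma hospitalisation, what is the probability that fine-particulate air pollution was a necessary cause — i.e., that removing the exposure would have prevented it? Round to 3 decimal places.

Let p₁ = 0.862, p₀ = 0.121.
Under exogeneity and monotonicity, PN = (p₁ − p₀) / p₁.
PN = (0.862 − 0.121) / 0.862 = 0.741 / 0.862 ≈ 0.8596

PN ≈ 0.860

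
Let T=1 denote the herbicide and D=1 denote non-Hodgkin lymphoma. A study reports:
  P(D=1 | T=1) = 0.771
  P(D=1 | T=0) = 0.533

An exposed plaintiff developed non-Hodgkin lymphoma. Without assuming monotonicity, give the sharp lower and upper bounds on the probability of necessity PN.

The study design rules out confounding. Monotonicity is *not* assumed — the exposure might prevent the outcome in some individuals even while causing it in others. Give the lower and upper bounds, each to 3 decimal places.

Let p₁ = 0.771, p₀ = 0.533.
Under exogeneity alone the bounds on PN are max{0,(p₁−p₀)/p₁} ≤ PN ≤ min{1,(1−p₀)/p₁}.
  lower = (p₁ − p₀)/p₁ = 0.238 / 0.771 ≈ 0.3087
  upper = min{1, (1 − p₀)/p₁} = 0.467 / 0.771 ≈ 0.6057

0.309 ≤ PN ≤ 0.606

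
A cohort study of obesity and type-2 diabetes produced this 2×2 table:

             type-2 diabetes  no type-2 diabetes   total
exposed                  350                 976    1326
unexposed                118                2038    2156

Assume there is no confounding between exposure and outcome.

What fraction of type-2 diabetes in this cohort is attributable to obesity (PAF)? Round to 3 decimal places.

PAF ≈ 0.593

p₁ = P(outcome | exposed) = 350/1326 = 0.26395
p₀ = P(outcome | unexposed) = 118/2156 = 0.054731
Exposure prevalence π = 1326/3482 = 0.38082; overall risk P(Y=1) = 0.13441.
Under exogeneity, PAF = [P(Y=1) − p₀]/P(Y=1).
PAF = (0.13441 − 0.054731) / 0.13441 ≈ 0.5928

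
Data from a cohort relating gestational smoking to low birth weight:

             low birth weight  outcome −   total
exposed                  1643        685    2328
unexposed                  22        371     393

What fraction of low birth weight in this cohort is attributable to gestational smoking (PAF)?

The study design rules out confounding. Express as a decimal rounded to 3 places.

PAF ≈ 0.909

p₁ = P(outcome | exposed) = 1643/2328 = 0.70576
p₀ = P(outcome | unexposed) = 22/393 = 0.05598
Exposure prevalence π = 2328/2721 = 0.85557; overall risk P(Y=1) = 0.61191.
Under exogeneity, PAF = [P(Y=1) − p₀]/P(Y=1).
PAF = (0.61191 − 0.05598) / 0.61191 ≈ 0.9085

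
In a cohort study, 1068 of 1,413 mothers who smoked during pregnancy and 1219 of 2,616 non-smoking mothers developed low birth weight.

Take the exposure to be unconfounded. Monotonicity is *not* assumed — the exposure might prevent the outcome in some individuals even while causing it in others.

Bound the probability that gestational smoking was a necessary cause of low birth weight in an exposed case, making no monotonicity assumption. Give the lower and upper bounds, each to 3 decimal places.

p₁ = P(outcome | exposed) = 1068/1413 = 0.75584
p₀ = P(outcome | unexposed) = 1219/2616 = 0.46598
Under exogeneity alone the bounds on PN are max{0,(p₁−p₀)/p₁} ≤ PN ≤ min{1,(1−p₀)/p₁}.
  lower = (p₁ − p₀)/p₁ = 0.28986 / 0.75584 ≈ 0.3835
  upper = min{1, (1 − p₀)/p₁} = 0.53402 / 0.75584 ≈ 0.7065

0.383 ≤ PN ≤ 0.707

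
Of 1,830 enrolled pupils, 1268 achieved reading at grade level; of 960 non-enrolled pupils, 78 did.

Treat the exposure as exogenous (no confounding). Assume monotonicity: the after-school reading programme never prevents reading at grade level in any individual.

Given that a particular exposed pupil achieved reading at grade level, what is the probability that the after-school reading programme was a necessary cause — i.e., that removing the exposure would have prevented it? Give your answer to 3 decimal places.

p₁ = P(outcome | exposed) = 1268/1830 = 0.6929
p₀ = P(outcome | unexposed) = 78/960 = 0.08125
Under exogeneity and monotonicity, PN = (p₁ − p₀) / p₁.
PN = (0.6929 − 0.08125) / 0.6929 = 0.61165 / 0.6929 ≈ 0.8827

PN ≈ 0.883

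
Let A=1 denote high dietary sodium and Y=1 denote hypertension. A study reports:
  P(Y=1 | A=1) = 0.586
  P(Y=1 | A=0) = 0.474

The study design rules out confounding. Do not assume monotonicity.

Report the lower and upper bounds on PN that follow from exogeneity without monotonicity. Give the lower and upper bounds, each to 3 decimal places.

Let p₁ = 0.586, p₀ = 0.474.
Under exogeneity alone the bounds on PN are max{0,(p₁−p₀)/p₁} ≤ PN ≤ min{1,(1−p₀)/p₁}.
  lower = (p₁ − p₀)/p₁ = 0.112 / 0.586 ≈ 0.1911
  upper = min{1, (1 − p₀)/p₁} = 0.526 / 0.586 ≈ 0.8976

0.191 ≤ PN ≤ 0.898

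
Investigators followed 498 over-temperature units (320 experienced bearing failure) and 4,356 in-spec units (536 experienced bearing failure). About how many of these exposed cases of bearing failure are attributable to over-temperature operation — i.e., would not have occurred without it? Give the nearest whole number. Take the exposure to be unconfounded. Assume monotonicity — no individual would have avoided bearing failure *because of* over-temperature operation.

about 259 cases

p₁ = P(outcome | exposed) = 320/498 = 0.64257
p₀ = P(outcome | unexposed) = 536/4356 = 0.12305
PN = (p₁ − p₀)/p₁ = (0.64257 − 0.12305) / 0.64257 ≈ 0.80851.
Attributable cases ≈ PN × (exposed cases) = 0.80851 × 320 ≈ 258.72.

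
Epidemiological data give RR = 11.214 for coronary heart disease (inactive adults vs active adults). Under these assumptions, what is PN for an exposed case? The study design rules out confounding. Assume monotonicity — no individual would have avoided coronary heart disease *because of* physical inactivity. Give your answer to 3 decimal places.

PN ≈ 0.911

Under exogeneity and monotonicity, PN = (RR − 1) / RR = 1 − 1/RR.
PN = (11.214 − 1) / 11.214 = 10.21 / 11.214 ≈ 0.9108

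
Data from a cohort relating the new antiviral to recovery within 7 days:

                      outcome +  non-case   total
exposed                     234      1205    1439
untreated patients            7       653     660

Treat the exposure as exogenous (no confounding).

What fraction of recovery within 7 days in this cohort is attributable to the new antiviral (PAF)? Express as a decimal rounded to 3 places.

p₁ = P(outcome | exposed) = 234/1439 = 0.16261
p₀ = P(outcome | unexposed) = 7/660 = 0.010606
Exposure prevalence π = 1439/2099 = 0.68556; overall risk P(Y=1) = 0.11482.
Under exogeneity, PAF = [P(Y=1) − p₀]/P(Y=1).
PAF = (0.11482 − 0.010606) / 0.11482 ≈ 0.9076

PAF ≈ 0.908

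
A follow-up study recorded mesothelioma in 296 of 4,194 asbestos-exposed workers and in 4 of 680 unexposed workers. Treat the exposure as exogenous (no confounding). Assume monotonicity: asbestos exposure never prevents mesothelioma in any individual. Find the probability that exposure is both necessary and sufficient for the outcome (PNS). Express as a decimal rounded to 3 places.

p₁ = P(outcome | exposed) = 296/4194 = 0.070577
p₀ = P(outcome | unexposed) = 4/680 = 0.0058824
Under exogeneity and monotonicity, PNS = p₁ − p₀.
PNS = 0.070577 − 0.0058824 = 0.064695

PNS ≈ 0.065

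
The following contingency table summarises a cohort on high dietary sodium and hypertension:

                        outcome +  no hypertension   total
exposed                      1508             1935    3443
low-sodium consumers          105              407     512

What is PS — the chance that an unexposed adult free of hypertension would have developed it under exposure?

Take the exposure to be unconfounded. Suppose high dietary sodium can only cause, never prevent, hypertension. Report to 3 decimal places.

p₁ = P(outcome | exposed) = 1508/3443 = 0.43799
p₀ = P(outcome | unexposed) = 105/512 = 0.20508
Under exogeneity and monotonicity, PS = (p₁ − p₀)/(1 − p₀).
PS = (0.43799 − 0.20508) / 0.79492 ≈ 0.2930

PS ≈ 0.293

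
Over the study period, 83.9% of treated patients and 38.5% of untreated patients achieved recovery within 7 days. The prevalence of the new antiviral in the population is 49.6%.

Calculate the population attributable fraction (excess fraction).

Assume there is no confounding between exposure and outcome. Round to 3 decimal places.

PAF ≈ 0.369

p₁ = 0.839, p₀ = 0.385.
Overall risk P(Y=1) = π·p₁ + (1−π)·p₀ = 0.496×0.839 + 0.504×0.385 = 0.61018.
Under exogeneity, PAF = [P(Y=1) − p₀] / P(Y=1).
PAF = (0.61018 − 0.385) / 0.61018 ≈ 0.3690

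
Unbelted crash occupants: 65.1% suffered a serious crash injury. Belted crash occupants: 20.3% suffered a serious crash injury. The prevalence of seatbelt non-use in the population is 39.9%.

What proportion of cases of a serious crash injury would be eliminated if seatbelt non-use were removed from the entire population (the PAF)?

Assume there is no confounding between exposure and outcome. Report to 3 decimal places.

p₁ = 0.651, p₀ = 0.203.
Overall risk P(Y=1) = π·p₁ + (1−π)·p₀ = 0.399×0.651 + 0.601×0.203 = 0.38175.
Under exogeneity, PAF = [P(Y=1) − p₀] / P(Y=1).
PAF = (0.38175 − 0.203) / 0.38175 ≈ 0.4682

PAF ≈ 0.468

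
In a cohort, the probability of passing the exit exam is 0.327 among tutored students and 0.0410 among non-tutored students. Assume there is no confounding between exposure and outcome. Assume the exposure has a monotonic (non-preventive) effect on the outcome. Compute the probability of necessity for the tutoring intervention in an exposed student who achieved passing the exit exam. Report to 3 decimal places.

PN ≈ 0.875

Let p₁ = 0.327, p₀ = 0.041.
Under exogeneity and monotonicity, PN = (p₁ − p₀) / p₁.
PN = (0.327 − 0.041) / 0.327 = 0.286 / 0.327 ≈ 0.8746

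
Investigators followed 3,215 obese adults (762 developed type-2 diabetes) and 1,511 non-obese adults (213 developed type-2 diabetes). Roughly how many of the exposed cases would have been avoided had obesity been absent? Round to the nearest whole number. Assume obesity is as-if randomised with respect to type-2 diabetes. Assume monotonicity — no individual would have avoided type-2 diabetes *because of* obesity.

p₁ = P(outcome | exposed) = 762/3215 = 0.23701
p₀ = P(outcome | unexposed) = 213/1511 = 0.14097
PN = (p₁ − p₀)/p₁ = (0.23701 − 0.14097) / 0.23701 ≈ 0.40524.
Attributable cases ≈ PN × (exposed cases) = 0.40524 × 762 ≈ 308.79.

about 309 cases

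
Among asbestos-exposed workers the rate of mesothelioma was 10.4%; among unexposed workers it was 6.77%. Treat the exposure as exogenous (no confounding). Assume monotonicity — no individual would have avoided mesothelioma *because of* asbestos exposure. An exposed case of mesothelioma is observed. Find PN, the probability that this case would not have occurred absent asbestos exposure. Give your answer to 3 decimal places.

PN ≈ 0.349

p₁ = 0.104, p₀ = 0.0677.
Under exogeneity and monotonicity, PN = (p₁ − p₀) / p₁.
PN = (0.104 − 0.0677) / 0.104 = 0.0363 / 0.104 ≈ 0.3490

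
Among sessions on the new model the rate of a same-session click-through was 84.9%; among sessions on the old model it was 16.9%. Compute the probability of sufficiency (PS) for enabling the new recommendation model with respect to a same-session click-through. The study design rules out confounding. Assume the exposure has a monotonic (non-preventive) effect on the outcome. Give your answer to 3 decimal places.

PS ≈ 0.818

p₁ = 0.849, p₀ = 0.169.
Under exogeneity and monotonicity, PS = (p₁ − p₀) / (1 − p₀).
PS = (0.849 − 0.169) / (1 − 0.169) = 0.68 / 0.831 ≈ 0.8183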